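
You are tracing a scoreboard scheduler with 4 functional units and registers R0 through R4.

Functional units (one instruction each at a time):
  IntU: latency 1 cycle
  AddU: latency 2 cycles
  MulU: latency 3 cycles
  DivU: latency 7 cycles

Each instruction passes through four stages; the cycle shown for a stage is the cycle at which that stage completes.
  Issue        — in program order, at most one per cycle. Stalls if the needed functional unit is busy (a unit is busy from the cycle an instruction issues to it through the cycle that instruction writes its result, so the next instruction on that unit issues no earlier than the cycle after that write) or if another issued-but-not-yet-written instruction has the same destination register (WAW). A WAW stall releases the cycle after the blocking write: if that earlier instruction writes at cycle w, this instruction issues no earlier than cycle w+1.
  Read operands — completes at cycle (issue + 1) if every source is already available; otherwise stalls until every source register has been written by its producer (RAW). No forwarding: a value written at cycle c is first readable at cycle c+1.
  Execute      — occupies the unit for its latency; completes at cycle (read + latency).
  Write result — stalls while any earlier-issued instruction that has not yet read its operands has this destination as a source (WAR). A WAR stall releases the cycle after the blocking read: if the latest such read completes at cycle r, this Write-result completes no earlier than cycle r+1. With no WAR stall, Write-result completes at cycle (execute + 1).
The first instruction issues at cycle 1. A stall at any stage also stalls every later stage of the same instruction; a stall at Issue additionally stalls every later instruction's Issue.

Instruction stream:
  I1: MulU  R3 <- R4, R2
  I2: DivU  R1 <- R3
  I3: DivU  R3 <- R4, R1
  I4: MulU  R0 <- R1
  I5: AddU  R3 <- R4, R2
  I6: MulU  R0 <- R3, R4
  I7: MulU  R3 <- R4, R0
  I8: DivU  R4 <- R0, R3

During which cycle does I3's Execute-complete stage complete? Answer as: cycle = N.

cycle = 24

t=1  I1→MulU
t=2  I1 RO · I2→DivU
t=5  I1 EX
t=6  I1 WR R3
t=7  I2 RO
t=14  I2 EX
t=15  I2 WR R1
t=16  I3→DivU
t=17  I3 RO · I4→MulU
t=18  I4 RO
t=21  I4 EX
t=22  I4 WR R0
t=24  I3 EX
t=25  I3 WR R3
t=26  I5→AddU
t=27  I5 RO · I6→MulU
t=29  I5 EX
t=30  I5 WR R3
t=31  I6 RO
t=34  I6 EX
t=35  I6 WR R0
t=36  I7→MulU
t=37  I7 RO · I8→DivU
t=40  I7 EX
t=41  I7 WR R3
t=42  I8 RO
t=49  I8 EX
t=50  I8 WR R4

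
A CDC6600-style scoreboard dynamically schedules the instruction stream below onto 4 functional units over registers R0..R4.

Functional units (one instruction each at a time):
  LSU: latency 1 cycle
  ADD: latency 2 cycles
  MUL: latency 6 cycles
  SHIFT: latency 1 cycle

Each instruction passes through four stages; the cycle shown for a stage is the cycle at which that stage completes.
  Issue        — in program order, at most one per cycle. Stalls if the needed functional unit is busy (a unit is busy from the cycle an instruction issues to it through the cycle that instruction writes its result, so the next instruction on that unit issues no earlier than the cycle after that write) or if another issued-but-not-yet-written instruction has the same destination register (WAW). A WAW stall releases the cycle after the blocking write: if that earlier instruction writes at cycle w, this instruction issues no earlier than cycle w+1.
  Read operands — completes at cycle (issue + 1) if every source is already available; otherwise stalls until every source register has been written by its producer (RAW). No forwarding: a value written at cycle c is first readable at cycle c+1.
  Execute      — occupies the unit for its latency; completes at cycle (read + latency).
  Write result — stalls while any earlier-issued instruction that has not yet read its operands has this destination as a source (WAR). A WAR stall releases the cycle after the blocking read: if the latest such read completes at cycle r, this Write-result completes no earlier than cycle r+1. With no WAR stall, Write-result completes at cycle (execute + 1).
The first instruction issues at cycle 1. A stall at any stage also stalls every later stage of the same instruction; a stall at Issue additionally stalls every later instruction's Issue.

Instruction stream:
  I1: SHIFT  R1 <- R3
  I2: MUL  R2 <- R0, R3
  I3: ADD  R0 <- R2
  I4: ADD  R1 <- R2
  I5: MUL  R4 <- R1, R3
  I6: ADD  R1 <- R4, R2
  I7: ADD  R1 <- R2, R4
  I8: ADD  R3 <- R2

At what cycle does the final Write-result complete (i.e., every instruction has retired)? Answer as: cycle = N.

cycle = 41

cycle 1: I1 dispatched to SHIFT
cycle 2: I1 operands ready | I2 dispatched to MUL
cycle 3: I1 complete | I2 operands ready | I3 dispatched to ADD
cycle 4: R1←I1
cycle 9: I2 complete
cycle 10: R2←I2
cycle 11: I3 operands ready
cycle 13: I3 complete
cycle 14: R0←I3
cycle 15: I4 dispatched to ADD
cycle 16: I4 operands ready | I5 dispatched to MUL
cycle 18: I4 complete
cycle 19: R1←I4
cycle 20: I5 operands ready | I6 dispatched to ADD
cycle 26: I5 complete
cycle 27: R4←I5
cycle 28: I6 operands ready
cycle 30: I6 complete
cycle 31: R1←I6
cycle 32: I7 dispatched to ADD
cycle 33: I7 operands ready
cycle 35: I7 complete
cycle 36: R1←I7
cycle 37: I8 dispatched to ADD
cycle 38: I8 operands ready
cycle 40: I8 complete
cycle 41: R3←I8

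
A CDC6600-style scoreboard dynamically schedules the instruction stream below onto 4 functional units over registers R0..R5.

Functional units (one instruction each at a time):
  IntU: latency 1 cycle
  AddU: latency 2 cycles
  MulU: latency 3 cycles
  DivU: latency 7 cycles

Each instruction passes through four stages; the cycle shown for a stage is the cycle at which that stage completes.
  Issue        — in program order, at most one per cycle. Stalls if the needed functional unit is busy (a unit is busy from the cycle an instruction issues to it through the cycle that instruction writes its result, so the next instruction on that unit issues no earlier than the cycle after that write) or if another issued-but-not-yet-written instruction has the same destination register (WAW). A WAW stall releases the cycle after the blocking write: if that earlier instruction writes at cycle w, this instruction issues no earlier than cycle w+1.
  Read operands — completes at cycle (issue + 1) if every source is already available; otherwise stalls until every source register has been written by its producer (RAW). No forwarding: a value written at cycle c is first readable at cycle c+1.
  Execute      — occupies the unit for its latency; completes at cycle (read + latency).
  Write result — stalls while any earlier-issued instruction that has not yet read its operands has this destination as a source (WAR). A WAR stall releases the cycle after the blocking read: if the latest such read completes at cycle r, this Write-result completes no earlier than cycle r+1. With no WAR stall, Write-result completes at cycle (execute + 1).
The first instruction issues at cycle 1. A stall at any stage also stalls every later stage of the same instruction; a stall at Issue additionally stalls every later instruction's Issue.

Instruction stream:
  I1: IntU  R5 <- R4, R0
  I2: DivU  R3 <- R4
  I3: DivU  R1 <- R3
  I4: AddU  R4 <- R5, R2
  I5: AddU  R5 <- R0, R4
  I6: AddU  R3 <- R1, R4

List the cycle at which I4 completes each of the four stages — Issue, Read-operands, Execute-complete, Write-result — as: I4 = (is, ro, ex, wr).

I1: IS=1 RO=2 EX=3 WR=4
I2: IS=2 RO=3 EX=10 WR=11
I3: IS=12 RO=13 EX=20 WR=21  [struct: DivU busy until I2 writes@11]
I4: IS=13 RO=14 EX=16 WR=17
I5: IS=18 RO=19 EX=21 WR=22  [struct: AddU busy until I4 writes@17]
I6: IS=23 RO=24 EX=26 WR=27  [struct: AddU busy until I5 writes@22]

I4 = (13, 14, 16, 17)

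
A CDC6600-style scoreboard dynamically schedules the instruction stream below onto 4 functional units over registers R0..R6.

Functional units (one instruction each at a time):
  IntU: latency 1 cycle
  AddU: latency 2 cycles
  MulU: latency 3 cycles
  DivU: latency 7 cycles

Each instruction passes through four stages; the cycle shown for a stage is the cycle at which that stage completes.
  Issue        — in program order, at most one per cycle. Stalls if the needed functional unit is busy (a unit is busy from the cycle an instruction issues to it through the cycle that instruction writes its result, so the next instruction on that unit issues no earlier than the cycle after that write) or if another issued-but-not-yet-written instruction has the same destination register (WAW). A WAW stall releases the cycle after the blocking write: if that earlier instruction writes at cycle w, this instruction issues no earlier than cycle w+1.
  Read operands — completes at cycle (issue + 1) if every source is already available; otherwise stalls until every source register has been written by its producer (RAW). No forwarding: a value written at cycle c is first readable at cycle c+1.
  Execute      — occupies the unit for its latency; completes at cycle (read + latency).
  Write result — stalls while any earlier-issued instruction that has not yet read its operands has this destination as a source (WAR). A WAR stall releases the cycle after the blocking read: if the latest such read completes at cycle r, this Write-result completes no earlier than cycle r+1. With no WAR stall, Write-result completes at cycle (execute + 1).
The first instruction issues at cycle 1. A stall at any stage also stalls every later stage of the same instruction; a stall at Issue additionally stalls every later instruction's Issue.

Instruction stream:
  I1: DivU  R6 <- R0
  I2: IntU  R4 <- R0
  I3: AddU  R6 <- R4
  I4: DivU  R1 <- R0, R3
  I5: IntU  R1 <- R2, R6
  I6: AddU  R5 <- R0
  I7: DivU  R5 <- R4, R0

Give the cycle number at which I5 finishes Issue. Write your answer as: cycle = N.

I1: IS=1 RO=2 EX=9 WR=10
I2: IS=2 RO=3 EX=4 WR=5
I3: IS=11 RO=12 EX=14 WR=15  [WAW R6: wait I1 write@10]
I4: IS=12 RO=13 EX=20 WR=21
I5: IS=22 RO=23 EX=24 WR=25  [WAW R1: wait I4 write@21]
I6: IS=23 RO=24 EX=26 WR=27
I7: IS=28 RO=29 EX=36 WR=37  [WAW R5: wait I6 write@27]

cycle = 22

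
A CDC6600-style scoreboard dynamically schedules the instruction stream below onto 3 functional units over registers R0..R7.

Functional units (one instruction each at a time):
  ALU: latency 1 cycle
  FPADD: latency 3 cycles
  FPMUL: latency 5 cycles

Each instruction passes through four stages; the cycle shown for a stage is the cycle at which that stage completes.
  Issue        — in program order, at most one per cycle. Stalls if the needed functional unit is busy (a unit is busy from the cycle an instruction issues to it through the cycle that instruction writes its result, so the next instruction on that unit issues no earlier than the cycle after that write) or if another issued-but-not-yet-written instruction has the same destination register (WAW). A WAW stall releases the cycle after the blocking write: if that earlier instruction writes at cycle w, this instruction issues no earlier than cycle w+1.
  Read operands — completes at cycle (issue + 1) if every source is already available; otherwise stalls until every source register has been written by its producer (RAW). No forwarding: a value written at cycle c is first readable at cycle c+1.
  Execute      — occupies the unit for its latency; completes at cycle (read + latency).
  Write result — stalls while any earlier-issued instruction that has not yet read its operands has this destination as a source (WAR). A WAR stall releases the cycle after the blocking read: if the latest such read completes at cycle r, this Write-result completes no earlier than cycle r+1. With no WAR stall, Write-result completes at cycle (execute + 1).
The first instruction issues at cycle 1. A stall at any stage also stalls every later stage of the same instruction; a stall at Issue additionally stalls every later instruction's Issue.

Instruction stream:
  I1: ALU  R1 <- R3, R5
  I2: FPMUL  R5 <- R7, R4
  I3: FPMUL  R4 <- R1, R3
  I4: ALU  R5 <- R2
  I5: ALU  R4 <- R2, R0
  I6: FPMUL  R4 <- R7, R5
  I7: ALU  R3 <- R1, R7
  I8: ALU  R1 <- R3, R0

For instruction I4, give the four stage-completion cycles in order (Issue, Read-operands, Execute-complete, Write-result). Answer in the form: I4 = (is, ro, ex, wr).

cycle 1: I1 issues→ALU
cycle 2: I1 reads, I2 issues→FPMUL
cycle 3: I1 exec-done, I2 reads
cycle 4: I1 writes R1
cycle 8: I2 exec-done
cycle 9: I2 writes R5
cycle 10: I3 issues→FPMUL
cycle 11: I3 reads, I4 issues→ALU
cycle 12: I4 reads
cycle 13: I4 exec-done
cycle 14: I4 writes R5
cycle 16: I3 exec-done
cycle 17: I3 writes R4
cycle 18: I5 issues→ALU
cycle 19: I5 reads
cycle 20: I5 exec-done
cycle 21: I5 writes R4
cycle 22: I6 issues→FPMUL
cycle 23: I6 reads, I7 issues→ALU
cycle 24: I7 reads
cycle 25: I7 exec-done
cycle 26: I7 writes R3
cycle 27: I8 issues→ALU
cycle 28: I6 exec-done, I8 reads
cycle 29: I6 writes R4, I8 exec-done
cycle 30: I8 writes R1

I4 = (11, 12, 13, 14)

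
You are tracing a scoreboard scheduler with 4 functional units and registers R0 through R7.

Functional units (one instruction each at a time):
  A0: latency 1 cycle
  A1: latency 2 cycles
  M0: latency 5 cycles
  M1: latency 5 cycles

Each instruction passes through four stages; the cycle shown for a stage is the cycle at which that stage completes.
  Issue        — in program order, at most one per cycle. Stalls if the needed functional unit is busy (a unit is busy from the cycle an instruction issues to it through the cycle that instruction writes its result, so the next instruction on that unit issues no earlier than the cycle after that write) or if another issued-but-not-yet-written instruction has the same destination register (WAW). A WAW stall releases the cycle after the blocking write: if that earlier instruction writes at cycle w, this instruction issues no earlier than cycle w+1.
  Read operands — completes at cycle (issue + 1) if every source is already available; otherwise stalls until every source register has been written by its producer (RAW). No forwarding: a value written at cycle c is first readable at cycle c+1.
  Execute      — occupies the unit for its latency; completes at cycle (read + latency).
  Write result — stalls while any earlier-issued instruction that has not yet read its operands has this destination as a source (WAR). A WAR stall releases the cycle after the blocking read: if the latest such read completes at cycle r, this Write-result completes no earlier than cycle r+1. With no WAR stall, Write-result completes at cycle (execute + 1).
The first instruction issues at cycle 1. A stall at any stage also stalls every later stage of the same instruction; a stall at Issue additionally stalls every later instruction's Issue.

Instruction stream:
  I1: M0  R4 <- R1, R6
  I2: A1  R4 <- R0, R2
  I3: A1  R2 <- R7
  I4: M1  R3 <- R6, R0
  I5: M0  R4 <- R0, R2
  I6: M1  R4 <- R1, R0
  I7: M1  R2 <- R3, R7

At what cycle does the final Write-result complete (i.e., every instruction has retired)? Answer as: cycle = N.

I1 -> (1, 2, 7, 8)
I2 -> (9, 10, 12, 13)  // WAW R4: wait I1 write@8
I3 -> (14, 15, 17, 18)  // struct: A1 busy until I2 writes@13
I4 -> (15, 16, 21, 22)
I5 -> (16, 19, 24, 25)  // RAW R2: wait I3 write@18
I6 -> (26, 27, 32, 33)  // WAW R4: wait I5 write@25
I7 -> (34, 35, 40, 41)  // struct: M1 busy until I6 writes@33

cycle = 41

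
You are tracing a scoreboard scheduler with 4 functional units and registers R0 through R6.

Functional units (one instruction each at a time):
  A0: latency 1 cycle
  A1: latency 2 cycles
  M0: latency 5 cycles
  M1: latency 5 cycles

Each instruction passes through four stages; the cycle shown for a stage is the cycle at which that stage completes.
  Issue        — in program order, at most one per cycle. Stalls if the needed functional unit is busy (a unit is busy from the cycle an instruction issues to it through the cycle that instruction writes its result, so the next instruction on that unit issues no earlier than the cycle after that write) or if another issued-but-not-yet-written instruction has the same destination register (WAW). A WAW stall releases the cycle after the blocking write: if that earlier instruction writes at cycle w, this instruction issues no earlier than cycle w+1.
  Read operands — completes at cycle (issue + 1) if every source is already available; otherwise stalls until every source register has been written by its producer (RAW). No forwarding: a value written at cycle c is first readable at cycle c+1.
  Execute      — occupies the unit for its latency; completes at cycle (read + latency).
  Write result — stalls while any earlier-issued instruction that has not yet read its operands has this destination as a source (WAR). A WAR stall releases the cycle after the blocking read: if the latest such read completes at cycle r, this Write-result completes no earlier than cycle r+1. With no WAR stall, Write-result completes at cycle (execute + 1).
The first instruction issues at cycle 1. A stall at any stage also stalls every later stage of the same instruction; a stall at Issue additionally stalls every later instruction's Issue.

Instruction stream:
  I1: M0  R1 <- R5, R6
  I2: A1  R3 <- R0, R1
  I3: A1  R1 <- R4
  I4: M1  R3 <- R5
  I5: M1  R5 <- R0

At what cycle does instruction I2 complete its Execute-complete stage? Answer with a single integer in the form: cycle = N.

cycle = 11

I1: IS=1 RO=2 EX=7 WR=8
I2: IS=2 RO=9 EX=11 WR=12  [RAW R1: wait I1 write@8]
I3: IS=13 RO=14 EX=16 WR=17  [struct: A1 busy until I2 writes@12]
I4: IS=14 RO=15 EX=20 WR=21
I5: IS=22 RO=23 EX=28 WR=29  [struct: M1 busy until I4 writes@21]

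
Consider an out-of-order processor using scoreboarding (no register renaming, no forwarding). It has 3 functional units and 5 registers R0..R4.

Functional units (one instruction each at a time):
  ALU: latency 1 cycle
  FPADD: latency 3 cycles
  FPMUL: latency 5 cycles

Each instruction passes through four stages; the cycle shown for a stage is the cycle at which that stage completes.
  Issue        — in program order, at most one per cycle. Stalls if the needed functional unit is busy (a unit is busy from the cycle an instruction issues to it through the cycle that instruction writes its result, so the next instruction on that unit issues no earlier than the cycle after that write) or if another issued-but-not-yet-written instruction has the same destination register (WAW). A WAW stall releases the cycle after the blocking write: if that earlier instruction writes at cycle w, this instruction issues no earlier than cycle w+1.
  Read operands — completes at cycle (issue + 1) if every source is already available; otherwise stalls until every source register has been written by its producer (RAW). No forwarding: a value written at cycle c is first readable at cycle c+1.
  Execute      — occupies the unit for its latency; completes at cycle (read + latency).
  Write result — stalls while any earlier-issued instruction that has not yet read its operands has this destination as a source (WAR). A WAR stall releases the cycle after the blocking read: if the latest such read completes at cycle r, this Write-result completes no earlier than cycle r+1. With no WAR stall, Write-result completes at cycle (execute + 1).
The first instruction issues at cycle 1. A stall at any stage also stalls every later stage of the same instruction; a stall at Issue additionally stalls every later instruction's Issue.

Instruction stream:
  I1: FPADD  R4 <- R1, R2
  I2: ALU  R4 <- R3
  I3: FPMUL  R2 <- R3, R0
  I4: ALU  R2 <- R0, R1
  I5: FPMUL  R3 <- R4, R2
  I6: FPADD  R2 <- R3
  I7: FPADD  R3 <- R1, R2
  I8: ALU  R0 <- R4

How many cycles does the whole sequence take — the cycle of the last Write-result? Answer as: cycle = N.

cycle 1: I1 dispatched to FPADD
cycle 2: I1 operands ready
cycle 5: I1 complete
cycle 6: R4←I1
cycle 7: I2 dispatched to ALU
cycle 8: I2 operands ready; I3 dispatched to FPMUL
cycle 9: I2 complete; I3 operands ready
cycle 10: R4←I2
cycle 14: I3 complete
cycle 15: R2←I3
cycle 16: I4 dispatched to ALU
cycle 17: I4 operands ready; I5 dispatched to FPMUL
cycle 18: I4 complete
cycle 19: R2←I4
cycle 20: I5 operands ready; I6 dispatched to FPADD
cycle 25: I5 complete
cycle 26: R3←I5
cycle 27: I6 operands ready
cycle 30: I6 complete
cycle 31: R2←I6
cycle 32: I7 dispatched to FPADD
cycle 33: I7 operands ready; I8 dispatched to ALU
cycle 34: I8 operands ready
cycle 35: I8 complete
cycle 36: I7 complete; R0←I8
cycle 37: R3←I7

cycle = 37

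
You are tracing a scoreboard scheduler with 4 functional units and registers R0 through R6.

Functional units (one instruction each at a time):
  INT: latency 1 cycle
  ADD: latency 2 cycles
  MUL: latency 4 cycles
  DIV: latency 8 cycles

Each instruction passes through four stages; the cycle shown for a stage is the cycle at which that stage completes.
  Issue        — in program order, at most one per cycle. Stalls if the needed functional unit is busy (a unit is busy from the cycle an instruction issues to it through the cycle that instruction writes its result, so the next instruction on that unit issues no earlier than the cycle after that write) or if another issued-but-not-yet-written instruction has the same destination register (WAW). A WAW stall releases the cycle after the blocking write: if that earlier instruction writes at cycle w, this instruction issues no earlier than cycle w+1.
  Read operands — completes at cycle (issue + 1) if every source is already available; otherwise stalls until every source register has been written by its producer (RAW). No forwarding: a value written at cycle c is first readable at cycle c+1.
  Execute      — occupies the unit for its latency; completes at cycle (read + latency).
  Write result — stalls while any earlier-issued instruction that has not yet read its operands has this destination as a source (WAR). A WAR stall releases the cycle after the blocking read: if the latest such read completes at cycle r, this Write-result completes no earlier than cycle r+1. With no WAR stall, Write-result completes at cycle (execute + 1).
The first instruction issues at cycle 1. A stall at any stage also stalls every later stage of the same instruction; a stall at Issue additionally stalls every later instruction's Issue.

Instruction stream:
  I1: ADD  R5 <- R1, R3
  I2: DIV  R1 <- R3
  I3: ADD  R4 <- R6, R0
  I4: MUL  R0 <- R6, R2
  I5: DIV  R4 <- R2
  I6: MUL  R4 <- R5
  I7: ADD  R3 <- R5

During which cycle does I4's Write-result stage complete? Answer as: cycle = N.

I1  is:1  ro:2  ex:4  wr:5
I2  is:2  ro:3  ex:11  wr:12
I3  is:6  ro:7  ex:9  wr:10  — struct: ADD busy until I1 writes@5
I4  is:7  ro:8  ex:12  wr:13
I5  is:13  ro:14  ex:22  wr:23  — struct: DIV busy until I2 writes@12
I6  is:24  ro:25  ex:29  wr:30  — WAW R4: wait I5 write@23
I7  is:25  ro:26  ex:28  wr:29

cycle = 13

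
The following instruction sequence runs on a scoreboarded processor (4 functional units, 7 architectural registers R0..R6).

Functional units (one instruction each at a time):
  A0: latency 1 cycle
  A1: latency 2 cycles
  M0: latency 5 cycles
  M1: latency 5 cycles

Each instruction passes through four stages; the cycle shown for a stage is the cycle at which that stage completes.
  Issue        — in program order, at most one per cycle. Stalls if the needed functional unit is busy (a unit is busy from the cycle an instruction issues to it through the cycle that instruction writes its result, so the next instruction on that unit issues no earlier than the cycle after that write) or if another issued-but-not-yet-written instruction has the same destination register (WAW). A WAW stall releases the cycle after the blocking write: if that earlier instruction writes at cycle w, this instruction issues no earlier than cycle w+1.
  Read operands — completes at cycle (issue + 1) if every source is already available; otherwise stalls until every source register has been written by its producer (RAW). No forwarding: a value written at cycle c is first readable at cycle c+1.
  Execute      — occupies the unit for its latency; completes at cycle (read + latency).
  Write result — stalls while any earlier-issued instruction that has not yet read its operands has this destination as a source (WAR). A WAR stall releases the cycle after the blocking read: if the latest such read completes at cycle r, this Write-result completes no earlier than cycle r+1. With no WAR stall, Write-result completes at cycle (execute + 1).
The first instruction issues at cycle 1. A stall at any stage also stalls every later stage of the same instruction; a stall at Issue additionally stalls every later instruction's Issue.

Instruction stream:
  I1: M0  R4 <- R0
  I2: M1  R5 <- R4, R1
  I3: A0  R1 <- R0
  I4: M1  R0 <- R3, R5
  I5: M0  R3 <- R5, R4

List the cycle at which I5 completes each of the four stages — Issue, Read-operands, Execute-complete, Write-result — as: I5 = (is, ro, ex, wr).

[1] I1→M0
[2] I1 RO | I2→M1
[3] I3→A0
[4] I3 RO
[5] I3 EX
[7] I1 EX
[8] I1 WR R4
[9] I2 RO
[10] I3 WR R1
[14] I2 EX
[15] I2 WR R5
[16] I4→M1
[17] I4 RO | I5→M0
[18] I5 RO
[22] I4 EX
[23] I4 WR R0 | I5 EX
[24] I5 WR R3

I5 = (17, 18, 23, 24)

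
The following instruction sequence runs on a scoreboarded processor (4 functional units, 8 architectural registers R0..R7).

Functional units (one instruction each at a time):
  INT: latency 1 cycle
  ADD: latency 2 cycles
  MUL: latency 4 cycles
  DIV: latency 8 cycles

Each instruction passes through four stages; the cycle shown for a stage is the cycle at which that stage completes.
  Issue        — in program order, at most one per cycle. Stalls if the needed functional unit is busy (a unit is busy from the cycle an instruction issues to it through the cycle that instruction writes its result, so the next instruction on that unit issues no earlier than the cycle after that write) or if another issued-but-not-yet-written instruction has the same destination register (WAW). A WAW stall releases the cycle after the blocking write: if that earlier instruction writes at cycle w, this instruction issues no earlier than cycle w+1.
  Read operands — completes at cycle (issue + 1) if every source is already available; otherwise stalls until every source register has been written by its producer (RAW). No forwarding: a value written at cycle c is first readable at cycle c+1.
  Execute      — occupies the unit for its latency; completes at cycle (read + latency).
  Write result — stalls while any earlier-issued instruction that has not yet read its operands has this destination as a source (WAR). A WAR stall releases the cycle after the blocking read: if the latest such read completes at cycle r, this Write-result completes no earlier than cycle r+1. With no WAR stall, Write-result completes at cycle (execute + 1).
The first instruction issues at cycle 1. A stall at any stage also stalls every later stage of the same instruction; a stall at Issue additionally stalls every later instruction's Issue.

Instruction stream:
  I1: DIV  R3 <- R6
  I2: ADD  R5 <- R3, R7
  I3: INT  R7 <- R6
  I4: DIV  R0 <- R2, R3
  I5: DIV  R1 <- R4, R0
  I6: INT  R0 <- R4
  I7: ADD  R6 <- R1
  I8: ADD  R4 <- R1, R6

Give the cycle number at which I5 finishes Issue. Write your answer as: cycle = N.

I1  is:1  ro:2  ex:10  wr:11
I2  is:2  ro:12  ex:14  wr:15  — RAW R3: wait I1 write@11
I3  is:3  ro:4  ex:5  wr:13  — WAR R7: wait I2 read@12
I4  is:12  ro:13  ex:21  wr:22  — struct: DIV busy until I1 writes@11
I5  is:23  ro:24  ex:32  wr:33  — struct: DIV busy until I4 writes@22
I6  is:24  ro:25  ex:26  wr:27
I7  is:25  ro:34  ex:36  wr:37  — RAW R1: wait I5 write@33
I8  is:38  ro:39  ex:41  wr:42  — struct: ADD busy until I7 writes@37

cycle = 23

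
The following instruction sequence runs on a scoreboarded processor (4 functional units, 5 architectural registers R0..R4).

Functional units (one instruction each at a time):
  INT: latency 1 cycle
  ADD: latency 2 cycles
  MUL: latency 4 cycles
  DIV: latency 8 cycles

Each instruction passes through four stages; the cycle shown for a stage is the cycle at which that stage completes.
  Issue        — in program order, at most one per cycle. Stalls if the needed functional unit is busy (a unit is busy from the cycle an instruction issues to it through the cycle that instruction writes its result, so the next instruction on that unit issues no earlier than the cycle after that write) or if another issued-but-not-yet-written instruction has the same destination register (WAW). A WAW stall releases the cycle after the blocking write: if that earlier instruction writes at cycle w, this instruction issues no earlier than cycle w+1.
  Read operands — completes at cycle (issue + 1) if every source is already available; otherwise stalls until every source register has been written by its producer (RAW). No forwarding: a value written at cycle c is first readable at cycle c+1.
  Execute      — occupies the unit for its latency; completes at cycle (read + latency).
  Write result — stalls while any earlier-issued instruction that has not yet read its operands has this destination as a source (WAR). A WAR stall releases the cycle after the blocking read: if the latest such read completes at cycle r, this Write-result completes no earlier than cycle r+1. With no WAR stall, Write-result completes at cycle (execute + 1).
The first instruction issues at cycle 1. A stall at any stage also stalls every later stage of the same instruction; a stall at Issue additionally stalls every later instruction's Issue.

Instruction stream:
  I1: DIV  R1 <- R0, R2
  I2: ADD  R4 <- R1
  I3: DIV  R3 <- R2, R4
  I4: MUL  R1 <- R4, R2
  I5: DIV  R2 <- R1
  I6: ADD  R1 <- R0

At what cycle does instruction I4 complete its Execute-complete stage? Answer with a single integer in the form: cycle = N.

cycle = 20

[I1] 1/2/10/11
[I2] 2/12/14/15  (RAW R1: wait I1 write@11)
[I3] 12/16/24/25  (struct: DIV busy until I1 writes@11; RAW R4: wait I2 write@15)
[I4] 13/16/20/21  (RAW R4: wait I2 write@15)
[I5] 26/27/35/36  (struct: DIV busy until I3 writes@25)
[I6] 27/28/30/31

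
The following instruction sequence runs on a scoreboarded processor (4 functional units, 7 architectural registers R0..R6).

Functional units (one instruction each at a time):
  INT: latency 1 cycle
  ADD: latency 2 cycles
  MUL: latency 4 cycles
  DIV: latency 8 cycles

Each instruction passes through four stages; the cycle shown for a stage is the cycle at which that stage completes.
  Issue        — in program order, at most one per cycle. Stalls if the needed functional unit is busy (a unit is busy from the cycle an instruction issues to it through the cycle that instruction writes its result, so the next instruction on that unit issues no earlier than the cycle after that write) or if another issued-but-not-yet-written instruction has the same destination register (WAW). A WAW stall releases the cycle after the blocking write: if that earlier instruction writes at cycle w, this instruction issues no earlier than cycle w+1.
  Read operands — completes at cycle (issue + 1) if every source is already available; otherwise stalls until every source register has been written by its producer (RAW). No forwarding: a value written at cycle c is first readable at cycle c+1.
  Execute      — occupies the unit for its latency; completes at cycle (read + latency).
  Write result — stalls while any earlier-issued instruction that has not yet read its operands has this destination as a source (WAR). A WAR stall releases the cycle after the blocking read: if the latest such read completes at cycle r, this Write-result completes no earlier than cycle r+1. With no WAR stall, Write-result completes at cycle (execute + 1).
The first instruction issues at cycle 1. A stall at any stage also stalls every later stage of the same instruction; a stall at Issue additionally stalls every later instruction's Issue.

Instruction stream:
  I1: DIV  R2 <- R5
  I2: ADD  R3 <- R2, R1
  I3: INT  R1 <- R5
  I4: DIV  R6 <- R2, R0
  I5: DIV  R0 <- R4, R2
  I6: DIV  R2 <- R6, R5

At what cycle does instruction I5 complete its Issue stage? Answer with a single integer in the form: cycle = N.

cycle 1: I1 dispatched to DIV
cycle 2: I1 operands ready, I2 dispatched to ADD
cycle 3: I3 dispatched to INT
cycle 4: I3 operands ready
cycle 5: I3 complete
cycle 10: I1 complete
cycle 11: R2←I1
cycle 12: I2 operands ready, I4 dispatched to DIV
cycle 13: R1←I3, I4 operands ready
cycle 14: I2 complete
cycle 15: R3←I2
cycle 21: I4 complete
cycle 22: R6←I4
cycle 23: I5 dispatched to DIV
cycle 24: I5 operands ready
cycle 32: I5 complete
cycle 33: R0←I5
cycle 34: I6 dispatched to DIV
cycle 35: I6 operands ready
cycle 43: I6 complete
cycle 44: R2←I6

cycle = 23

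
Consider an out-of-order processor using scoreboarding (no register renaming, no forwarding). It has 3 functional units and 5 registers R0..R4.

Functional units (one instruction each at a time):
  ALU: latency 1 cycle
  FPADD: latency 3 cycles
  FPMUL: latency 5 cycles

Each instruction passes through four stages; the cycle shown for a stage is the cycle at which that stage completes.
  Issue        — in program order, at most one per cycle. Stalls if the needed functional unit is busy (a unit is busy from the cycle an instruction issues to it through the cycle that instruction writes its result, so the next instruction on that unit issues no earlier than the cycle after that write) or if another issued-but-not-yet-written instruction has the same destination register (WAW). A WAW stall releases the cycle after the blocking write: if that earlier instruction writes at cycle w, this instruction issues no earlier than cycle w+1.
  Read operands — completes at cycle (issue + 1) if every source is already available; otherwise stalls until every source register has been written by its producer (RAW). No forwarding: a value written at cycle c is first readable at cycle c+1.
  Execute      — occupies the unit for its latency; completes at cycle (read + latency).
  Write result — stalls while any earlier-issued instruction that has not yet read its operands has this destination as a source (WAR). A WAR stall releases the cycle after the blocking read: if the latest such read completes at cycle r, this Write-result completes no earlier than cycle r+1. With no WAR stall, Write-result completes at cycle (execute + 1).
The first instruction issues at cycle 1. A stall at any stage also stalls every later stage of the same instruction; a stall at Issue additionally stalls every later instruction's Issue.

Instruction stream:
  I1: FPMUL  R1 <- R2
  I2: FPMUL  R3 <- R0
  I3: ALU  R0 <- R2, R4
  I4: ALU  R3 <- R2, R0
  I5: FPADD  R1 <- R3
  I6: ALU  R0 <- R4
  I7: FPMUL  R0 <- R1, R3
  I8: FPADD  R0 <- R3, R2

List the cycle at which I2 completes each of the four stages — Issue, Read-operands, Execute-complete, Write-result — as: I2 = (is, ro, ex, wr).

c1: issue I1 (FPMUL)
c2: I1 read-ops
c7: I1 finished on FPMUL
c8: I1→R1
c9: issue I2 (FPMUL)
c10: I2 read-ops · issue I3 (ALU)
c11: I3 read-ops
c12: I3 finished on ALU
c13: I3→R0
c15: I2 finished on FPMUL
c16: I2→R3
c17: issue I4 (ALU)
c18: I4 read-ops · issue I5 (FPADD)
c19: I4 finished on ALU
c20: I4→R3
c21: I5 read-ops · issue I6 (ALU)
c22: I6 read-ops
c23: I6 finished on ALU
c24: I5 finished on FPADD · I6→R0
c25: I5→R1 · issue I7 (FPMUL)
c26: I7 read-ops
c31: I7 finished on FPMUL
c32: I7→R0
c33: issue I8 (FPADD)
c34: I8 read-ops
c37: I8 finished on FPADD
c38: I8→R0

I2 = (9, 10, 15, 16)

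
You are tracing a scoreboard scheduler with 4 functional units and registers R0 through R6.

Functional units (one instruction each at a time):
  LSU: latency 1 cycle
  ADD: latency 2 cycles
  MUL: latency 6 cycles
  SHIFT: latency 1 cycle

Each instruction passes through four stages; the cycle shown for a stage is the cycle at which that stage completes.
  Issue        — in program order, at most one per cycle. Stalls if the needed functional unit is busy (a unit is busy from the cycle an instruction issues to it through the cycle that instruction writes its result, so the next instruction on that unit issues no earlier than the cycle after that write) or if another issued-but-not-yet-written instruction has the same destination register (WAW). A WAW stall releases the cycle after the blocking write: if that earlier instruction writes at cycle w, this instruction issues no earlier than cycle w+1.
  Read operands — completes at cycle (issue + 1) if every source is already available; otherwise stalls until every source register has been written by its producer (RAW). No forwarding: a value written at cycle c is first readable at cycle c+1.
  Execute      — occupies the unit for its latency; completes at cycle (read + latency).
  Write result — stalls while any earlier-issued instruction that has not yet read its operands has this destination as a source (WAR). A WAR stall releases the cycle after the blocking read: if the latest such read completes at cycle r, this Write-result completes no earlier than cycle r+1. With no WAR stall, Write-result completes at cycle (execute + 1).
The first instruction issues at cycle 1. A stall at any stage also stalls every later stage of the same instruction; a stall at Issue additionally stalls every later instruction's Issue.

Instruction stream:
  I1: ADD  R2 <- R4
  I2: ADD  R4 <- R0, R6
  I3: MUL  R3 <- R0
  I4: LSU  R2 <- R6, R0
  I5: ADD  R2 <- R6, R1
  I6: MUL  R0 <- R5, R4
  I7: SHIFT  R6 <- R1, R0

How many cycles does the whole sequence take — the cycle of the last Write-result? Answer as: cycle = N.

[1] I1 dispatched to ADD
[2] I1 operands ready
[4] I1 complete
[5] R2←I1
[6] I2 dispatched to ADD
[7] I2 operands ready, I3 dispatched to MUL
[8] I3 operands ready, I4 dispatched to LSU
[9] I2 complete, I4 operands ready
[10] R4←I2, I4 complete
[11] R2←I4
[12] I5 dispatched to ADD
[13] I5 operands ready
[14] I3 complete
[15] R3←I3, I5 complete
[16] R2←I5, I6 dispatched to MUL
[17] I6 operands ready, I7 dispatched to SHIFT
[23] I6 complete
[24] R0←I6
[25] I7 operands ready
[26] I7 complete
[27] R6←I7

cycle = 27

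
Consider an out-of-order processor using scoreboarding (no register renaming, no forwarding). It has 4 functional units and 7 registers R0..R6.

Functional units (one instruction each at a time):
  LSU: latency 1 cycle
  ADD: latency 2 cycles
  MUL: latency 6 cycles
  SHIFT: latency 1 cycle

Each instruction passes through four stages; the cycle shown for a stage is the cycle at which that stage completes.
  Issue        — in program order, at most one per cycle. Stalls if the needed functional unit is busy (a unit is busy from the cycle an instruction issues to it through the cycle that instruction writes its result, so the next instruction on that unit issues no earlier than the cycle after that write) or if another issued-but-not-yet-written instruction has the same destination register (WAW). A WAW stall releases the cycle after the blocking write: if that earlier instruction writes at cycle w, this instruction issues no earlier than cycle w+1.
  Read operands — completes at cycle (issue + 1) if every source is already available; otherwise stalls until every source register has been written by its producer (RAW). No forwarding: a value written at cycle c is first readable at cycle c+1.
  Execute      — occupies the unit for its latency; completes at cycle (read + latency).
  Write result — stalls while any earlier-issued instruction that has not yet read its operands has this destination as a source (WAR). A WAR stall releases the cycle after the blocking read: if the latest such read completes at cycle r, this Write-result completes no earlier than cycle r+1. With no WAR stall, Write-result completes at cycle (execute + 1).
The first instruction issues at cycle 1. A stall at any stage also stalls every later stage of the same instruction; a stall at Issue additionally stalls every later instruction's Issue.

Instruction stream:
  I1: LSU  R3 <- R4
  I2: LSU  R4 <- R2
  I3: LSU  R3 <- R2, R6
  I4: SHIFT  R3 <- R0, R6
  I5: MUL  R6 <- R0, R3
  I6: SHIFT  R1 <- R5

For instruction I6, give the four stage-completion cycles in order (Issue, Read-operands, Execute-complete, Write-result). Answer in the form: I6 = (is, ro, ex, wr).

[1] issue I1 (LSU)
[2] I1 read-ops
[3] I1 finished on LSU
[4] I1→R3
[5] issue I2 (LSU)
[6] I2 read-ops
[7] I2 finished on LSU
[8] I2→R4
[9] issue I3 (LSU)
[10] I3 read-ops
[11] I3 finished on LSU
[12] I3→R3
[13] issue I4 (SHIFT)
[14] I4 read-ops; issue I5 (MUL)
[15] I4 finished on SHIFT
[16] I4→R3
[17] I5 read-ops; issue I6 (SHIFT)
[18] I6 read-ops
[19] I6 finished on SHIFT
[20] I6→R1
[23] I5 finished on MUL
[24] I5→R6

I6 = (17, 18, 19, 20)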